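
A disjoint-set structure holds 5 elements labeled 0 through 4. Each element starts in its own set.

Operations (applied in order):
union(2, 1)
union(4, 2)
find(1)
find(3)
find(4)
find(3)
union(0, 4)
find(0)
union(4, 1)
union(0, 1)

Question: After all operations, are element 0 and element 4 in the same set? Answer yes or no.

Answer: yes

Derivation:
Step 1: union(2, 1) -> merged; set of 2 now {1, 2}
Step 2: union(4, 2) -> merged; set of 4 now {1, 2, 4}
Step 3: find(1) -> no change; set of 1 is {1, 2, 4}
Step 4: find(3) -> no change; set of 3 is {3}
Step 5: find(4) -> no change; set of 4 is {1, 2, 4}
Step 6: find(3) -> no change; set of 3 is {3}
Step 7: union(0, 4) -> merged; set of 0 now {0, 1, 2, 4}
Step 8: find(0) -> no change; set of 0 is {0, 1, 2, 4}
Step 9: union(4, 1) -> already same set; set of 4 now {0, 1, 2, 4}
Step 10: union(0, 1) -> already same set; set of 0 now {0, 1, 2, 4}
Set of 0: {0, 1, 2, 4}; 4 is a member.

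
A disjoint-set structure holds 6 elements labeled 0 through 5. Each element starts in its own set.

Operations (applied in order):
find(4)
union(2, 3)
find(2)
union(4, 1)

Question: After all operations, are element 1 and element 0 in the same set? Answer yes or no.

Step 1: find(4) -> no change; set of 4 is {4}
Step 2: union(2, 3) -> merged; set of 2 now {2, 3}
Step 3: find(2) -> no change; set of 2 is {2, 3}
Step 4: union(4, 1) -> merged; set of 4 now {1, 4}
Set of 1: {1, 4}; 0 is not a member.

Answer: no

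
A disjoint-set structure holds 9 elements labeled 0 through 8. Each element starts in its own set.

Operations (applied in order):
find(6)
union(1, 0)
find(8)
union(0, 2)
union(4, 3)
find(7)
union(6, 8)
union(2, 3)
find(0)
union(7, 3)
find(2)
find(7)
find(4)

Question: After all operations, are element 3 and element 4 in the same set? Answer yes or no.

Answer: yes

Derivation:
Step 1: find(6) -> no change; set of 6 is {6}
Step 2: union(1, 0) -> merged; set of 1 now {0, 1}
Step 3: find(8) -> no change; set of 8 is {8}
Step 4: union(0, 2) -> merged; set of 0 now {0, 1, 2}
Step 5: union(4, 3) -> merged; set of 4 now {3, 4}
Step 6: find(7) -> no change; set of 7 is {7}
Step 7: union(6, 8) -> merged; set of 6 now {6, 8}
Step 8: union(2, 3) -> merged; set of 2 now {0, 1, 2, 3, 4}
Step 9: find(0) -> no change; set of 0 is {0, 1, 2, 3, 4}
Step 10: union(7, 3) -> merged; set of 7 now {0, 1, 2, 3, 4, 7}
Step 11: find(2) -> no change; set of 2 is {0, 1, 2, 3, 4, 7}
Step 12: find(7) -> no change; set of 7 is {0, 1, 2, 3, 4, 7}
Step 13: find(4) -> no change; set of 4 is {0, 1, 2, 3, 4, 7}
Set of 3: {0, 1, 2, 3, 4, 7}; 4 is a member.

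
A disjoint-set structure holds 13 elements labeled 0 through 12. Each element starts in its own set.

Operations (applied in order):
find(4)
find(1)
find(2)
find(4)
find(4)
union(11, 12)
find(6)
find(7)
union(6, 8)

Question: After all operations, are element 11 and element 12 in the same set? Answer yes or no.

Answer: yes

Derivation:
Step 1: find(4) -> no change; set of 4 is {4}
Step 2: find(1) -> no change; set of 1 is {1}
Step 3: find(2) -> no change; set of 2 is {2}
Step 4: find(4) -> no change; set of 4 is {4}
Step 5: find(4) -> no change; set of 4 is {4}
Step 6: union(11, 12) -> merged; set of 11 now {11, 12}
Step 7: find(6) -> no change; set of 6 is {6}
Step 8: find(7) -> no change; set of 7 is {7}
Step 9: union(6, 8) -> merged; set of 6 now {6, 8}
Set of 11: {11, 12}; 12 is a member.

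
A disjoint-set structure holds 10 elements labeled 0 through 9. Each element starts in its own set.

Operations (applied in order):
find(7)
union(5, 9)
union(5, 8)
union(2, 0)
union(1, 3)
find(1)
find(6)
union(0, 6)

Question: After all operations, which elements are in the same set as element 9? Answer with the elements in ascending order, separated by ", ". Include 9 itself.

Answer: 5, 8, 9

Derivation:
Step 1: find(7) -> no change; set of 7 is {7}
Step 2: union(5, 9) -> merged; set of 5 now {5, 9}
Step 3: union(5, 8) -> merged; set of 5 now {5, 8, 9}
Step 4: union(2, 0) -> merged; set of 2 now {0, 2}
Step 5: union(1, 3) -> merged; set of 1 now {1, 3}
Step 6: find(1) -> no change; set of 1 is {1, 3}
Step 7: find(6) -> no change; set of 6 is {6}
Step 8: union(0, 6) -> merged; set of 0 now {0, 2, 6}
Component of 9: {5, 8, 9}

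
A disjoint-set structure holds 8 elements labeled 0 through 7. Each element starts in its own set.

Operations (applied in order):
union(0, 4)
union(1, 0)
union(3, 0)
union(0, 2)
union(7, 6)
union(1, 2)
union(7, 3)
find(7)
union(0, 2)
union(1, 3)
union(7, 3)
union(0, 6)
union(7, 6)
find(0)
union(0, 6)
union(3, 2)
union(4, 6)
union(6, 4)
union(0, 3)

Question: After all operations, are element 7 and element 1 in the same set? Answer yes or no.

Step 1: union(0, 4) -> merged; set of 0 now {0, 4}
Step 2: union(1, 0) -> merged; set of 1 now {0, 1, 4}
Step 3: union(3, 0) -> merged; set of 3 now {0, 1, 3, 4}
Step 4: union(0, 2) -> merged; set of 0 now {0, 1, 2, 3, 4}
Step 5: union(7, 6) -> merged; set of 7 now {6, 7}
Step 6: union(1, 2) -> already same set; set of 1 now {0, 1, 2, 3, 4}
Step 7: union(7, 3) -> merged; set of 7 now {0, 1, 2, 3, 4, 6, 7}
Step 8: find(7) -> no change; set of 7 is {0, 1, 2, 3, 4, 6, 7}
Step 9: union(0, 2) -> already same set; set of 0 now {0, 1, 2, 3, 4, 6, 7}
Step 10: union(1, 3) -> already same set; set of 1 now {0, 1, 2, 3, 4, 6, 7}
Step 11: union(7, 3) -> already same set; set of 7 now {0, 1, 2, 3, 4, 6, 7}
Step 12: union(0, 6) -> already same set; set of 0 now {0, 1, 2, 3, 4, 6, 7}
Step 13: union(7, 6) -> already same set; set of 7 now {0, 1, 2, 3, 4, 6, 7}
Step 14: find(0) -> no change; set of 0 is {0, 1, 2, 3, 4, 6, 7}
Step 15: union(0, 6) -> already same set; set of 0 now {0, 1, 2, 3, 4, 6, 7}
Step 16: union(3, 2) -> already same set; set of 3 now {0, 1, 2, 3, 4, 6, 7}
Step 17: union(4, 6) -> already same set; set of 4 now {0, 1, 2, 3, 4, 6, 7}
Step 18: union(6, 4) -> already same set; set of 6 now {0, 1, 2, 3, 4, 6, 7}
Step 19: union(0, 3) -> already same set; set of 0 now {0, 1, 2, 3, 4, 6, 7}
Set of 7: {0, 1, 2, 3, 4, 6, 7}; 1 is a member.

Answer: yes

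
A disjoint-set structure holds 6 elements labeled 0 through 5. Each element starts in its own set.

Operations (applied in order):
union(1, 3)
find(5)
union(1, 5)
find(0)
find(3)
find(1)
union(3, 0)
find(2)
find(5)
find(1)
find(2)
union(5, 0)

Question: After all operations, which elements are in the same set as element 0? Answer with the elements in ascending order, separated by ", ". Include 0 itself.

Step 1: union(1, 3) -> merged; set of 1 now {1, 3}
Step 2: find(5) -> no change; set of 5 is {5}
Step 3: union(1, 5) -> merged; set of 1 now {1, 3, 5}
Step 4: find(0) -> no change; set of 0 is {0}
Step 5: find(3) -> no change; set of 3 is {1, 3, 5}
Step 6: find(1) -> no change; set of 1 is {1, 3, 5}
Step 7: union(3, 0) -> merged; set of 3 now {0, 1, 3, 5}
Step 8: find(2) -> no change; set of 2 is {2}
Step 9: find(5) -> no change; set of 5 is {0, 1, 3, 5}
Step 10: find(1) -> no change; set of 1 is {0, 1, 3, 5}
Step 11: find(2) -> no change; set of 2 is {2}
Step 12: union(5, 0) -> already same set; set of 5 now {0, 1, 3, 5}
Component of 0: {0, 1, 3, 5}

Answer: 0, 1, 3, 5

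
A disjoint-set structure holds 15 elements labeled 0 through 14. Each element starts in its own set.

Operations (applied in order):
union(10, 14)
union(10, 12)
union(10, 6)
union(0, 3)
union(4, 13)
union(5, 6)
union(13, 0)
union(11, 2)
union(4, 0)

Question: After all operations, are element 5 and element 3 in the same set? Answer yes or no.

Step 1: union(10, 14) -> merged; set of 10 now {10, 14}
Step 2: union(10, 12) -> merged; set of 10 now {10, 12, 14}
Step 3: union(10, 6) -> merged; set of 10 now {6, 10, 12, 14}
Step 4: union(0, 3) -> merged; set of 0 now {0, 3}
Step 5: union(4, 13) -> merged; set of 4 now {4, 13}
Step 6: union(5, 6) -> merged; set of 5 now {5, 6, 10, 12, 14}
Step 7: union(13, 0) -> merged; set of 13 now {0, 3, 4, 13}
Step 8: union(11, 2) -> merged; set of 11 now {2, 11}
Step 9: union(4, 0) -> already same set; set of 4 now {0, 3, 4, 13}
Set of 5: {5, 6, 10, 12, 14}; 3 is not a member.

Answer: no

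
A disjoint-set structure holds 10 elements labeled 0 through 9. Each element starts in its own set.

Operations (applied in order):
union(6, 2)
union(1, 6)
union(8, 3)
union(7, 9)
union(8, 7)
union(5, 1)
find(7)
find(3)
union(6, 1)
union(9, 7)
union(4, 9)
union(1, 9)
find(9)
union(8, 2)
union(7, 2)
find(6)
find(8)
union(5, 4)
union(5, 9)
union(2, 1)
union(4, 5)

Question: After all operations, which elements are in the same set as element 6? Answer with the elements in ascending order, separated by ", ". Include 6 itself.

Step 1: union(6, 2) -> merged; set of 6 now {2, 6}
Step 2: union(1, 6) -> merged; set of 1 now {1, 2, 6}
Step 3: union(8, 3) -> merged; set of 8 now {3, 8}
Step 4: union(7, 9) -> merged; set of 7 now {7, 9}
Step 5: union(8, 7) -> merged; set of 8 now {3, 7, 8, 9}
Step 6: union(5, 1) -> merged; set of 5 now {1, 2, 5, 6}
Step 7: find(7) -> no change; set of 7 is {3, 7, 8, 9}
Step 8: find(3) -> no change; set of 3 is {3, 7, 8, 9}
Step 9: union(6, 1) -> already same set; set of 6 now {1, 2, 5, 6}
Step 10: union(9, 7) -> already same set; set of 9 now {3, 7, 8, 9}
Step 11: union(4, 9) -> merged; set of 4 now {3, 4, 7, 8, 9}
Step 12: union(1, 9) -> merged; set of 1 now {1, 2, 3, 4, 5, 6, 7, 8, 9}
Step 13: find(9) -> no change; set of 9 is {1, 2, 3, 4, 5, 6, 7, 8, 9}
Step 14: union(8, 2) -> already same set; set of 8 now {1, 2, 3, 4, 5, 6, 7, 8, 9}
Step 15: union(7, 2) -> already same set; set of 7 now {1, 2, 3, 4, 5, 6, 7, 8, 9}
Step 16: find(6) -> no change; set of 6 is {1, 2, 3, 4, 5, 6, 7, 8, 9}
Step 17: find(8) -> no change; set of 8 is {1, 2, 3, 4, 5, 6, 7, 8, 9}
Step 18: union(5, 4) -> already same set; set of 5 now {1, 2, 3, 4, 5, 6, 7, 8, 9}
Step 19: union(5, 9) -> already same set; set of 5 now {1, 2, 3, 4, 5, 6, 7, 8, 9}
Step 20: union(2, 1) -> already same set; set of 2 now {1, 2, 3, 4, 5, 6, 7, 8, 9}
Step 21: union(4, 5) -> already same set; set of 4 now {1, 2, 3, 4, 5, 6, 7, 8, 9}
Component of 6: {1, 2, 3, 4, 5, 6, 7, 8, 9}

Answer: 1, 2, 3, 4, 5, 6, 7, 8, 9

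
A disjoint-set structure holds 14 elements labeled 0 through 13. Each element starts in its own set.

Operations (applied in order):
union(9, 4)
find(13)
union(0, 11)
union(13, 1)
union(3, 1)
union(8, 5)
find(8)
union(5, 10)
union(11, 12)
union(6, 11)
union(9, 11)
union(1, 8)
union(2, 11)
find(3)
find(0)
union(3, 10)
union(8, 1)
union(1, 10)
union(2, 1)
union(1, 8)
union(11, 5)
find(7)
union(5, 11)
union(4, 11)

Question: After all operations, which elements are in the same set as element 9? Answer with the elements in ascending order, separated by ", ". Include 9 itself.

Step 1: union(9, 4) -> merged; set of 9 now {4, 9}
Step 2: find(13) -> no change; set of 13 is {13}
Step 3: union(0, 11) -> merged; set of 0 now {0, 11}
Step 4: union(13, 1) -> merged; set of 13 now {1, 13}
Step 5: union(3, 1) -> merged; set of 3 now {1, 3, 13}
Step 6: union(8, 5) -> merged; set of 8 now {5, 8}
Step 7: find(8) -> no change; set of 8 is {5, 8}
Step 8: union(5, 10) -> merged; set of 5 now {5, 8, 10}
Step 9: union(11, 12) -> merged; set of 11 now {0, 11, 12}
Step 10: union(6, 11) -> merged; set of 6 now {0, 6, 11, 12}
Step 11: union(9, 11) -> merged; set of 9 now {0, 4, 6, 9, 11, 12}
Step 12: union(1, 8) -> merged; set of 1 now {1, 3, 5, 8, 10, 13}
Step 13: union(2, 11) -> merged; set of 2 now {0, 2, 4, 6, 9, 11, 12}
Step 14: find(3) -> no change; set of 3 is {1, 3, 5, 8, 10, 13}
Step 15: find(0) -> no change; set of 0 is {0, 2, 4, 6, 9, 11, 12}
Step 16: union(3, 10) -> already same set; set of 3 now {1, 3, 5, 8, 10, 13}
Step 17: union(8, 1) -> already same set; set of 8 now {1, 3, 5, 8, 10, 13}
Step 18: union(1, 10) -> already same set; set of 1 now {1, 3, 5, 8, 10, 13}
Step 19: union(2, 1) -> merged; set of 2 now {0, 1, 2, 3, 4, 5, 6, 8, 9, 10, 11, 12, 13}
Step 20: union(1, 8) -> already same set; set of 1 now {0, 1, 2, 3, 4, 5, 6, 8, 9, 10, 11, 12, 13}
Step 21: union(11, 5) -> already same set; set of 11 now {0, 1, 2, 3, 4, 5, 6, 8, 9, 10, 11, 12, 13}
Step 22: find(7) -> no change; set of 7 is {7}
Step 23: union(5, 11) -> already same set; set of 5 now {0, 1, 2, 3, 4, 5, 6, 8, 9, 10, 11, 12, 13}
Step 24: union(4, 11) -> already same set; set of 4 now {0, 1, 2, 3, 4, 5, 6, 8, 9, 10, 11, 12, 13}
Component of 9: {0, 1, 2, 3, 4, 5, 6, 8, 9, 10, 11, 12, 13}

Answer: 0, 1, 2, 3, 4, 5, 6, 8, 9, 10, 11, 12, 13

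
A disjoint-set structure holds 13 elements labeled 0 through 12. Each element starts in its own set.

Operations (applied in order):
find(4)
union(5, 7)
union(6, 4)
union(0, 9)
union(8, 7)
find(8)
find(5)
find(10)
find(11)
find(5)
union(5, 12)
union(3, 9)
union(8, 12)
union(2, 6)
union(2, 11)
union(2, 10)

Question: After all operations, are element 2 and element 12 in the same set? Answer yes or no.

Answer: no

Derivation:
Step 1: find(4) -> no change; set of 4 is {4}
Step 2: union(5, 7) -> merged; set of 5 now {5, 7}
Step 3: union(6, 4) -> merged; set of 6 now {4, 6}
Step 4: union(0, 9) -> merged; set of 0 now {0, 9}
Step 5: union(8, 7) -> merged; set of 8 now {5, 7, 8}
Step 6: find(8) -> no change; set of 8 is {5, 7, 8}
Step 7: find(5) -> no change; set of 5 is {5, 7, 8}
Step 8: find(10) -> no change; set of 10 is {10}
Step 9: find(11) -> no change; set of 11 is {11}
Step 10: find(5) -> no change; set of 5 is {5, 7, 8}
Step 11: union(5, 12) -> merged; set of 5 now {5, 7, 8, 12}
Step 12: union(3, 9) -> merged; set of 3 now {0, 3, 9}
Step 13: union(8, 12) -> already same set; set of 8 now {5, 7, 8, 12}
Step 14: union(2, 6) -> merged; set of 2 now {2, 4, 6}
Step 15: union(2, 11) -> merged; set of 2 now {2, 4, 6, 11}
Step 16: union(2, 10) -> merged; set of 2 now {2, 4, 6, 10, 11}
Set of 2: {2, 4, 6, 10, 11}; 12 is not a member.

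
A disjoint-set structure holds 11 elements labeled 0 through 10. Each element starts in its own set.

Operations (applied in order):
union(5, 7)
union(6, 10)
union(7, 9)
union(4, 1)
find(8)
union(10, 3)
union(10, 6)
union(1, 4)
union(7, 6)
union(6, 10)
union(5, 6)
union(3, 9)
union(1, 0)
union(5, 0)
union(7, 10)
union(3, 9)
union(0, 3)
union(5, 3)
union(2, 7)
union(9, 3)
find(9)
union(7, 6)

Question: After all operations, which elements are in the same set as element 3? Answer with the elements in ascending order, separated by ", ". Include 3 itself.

Step 1: union(5, 7) -> merged; set of 5 now {5, 7}
Step 2: union(6, 10) -> merged; set of 6 now {6, 10}
Step 3: union(7, 9) -> merged; set of 7 now {5, 7, 9}
Step 4: union(4, 1) -> merged; set of 4 now {1, 4}
Step 5: find(8) -> no change; set of 8 is {8}
Step 6: union(10, 3) -> merged; set of 10 now {3, 6, 10}
Step 7: union(10, 6) -> already same set; set of 10 now {3, 6, 10}
Step 8: union(1, 4) -> already same set; set of 1 now {1, 4}
Step 9: union(7, 6) -> merged; set of 7 now {3, 5, 6, 7, 9, 10}
Step 10: union(6, 10) -> already same set; set of 6 now {3, 5, 6, 7, 9, 10}
Step 11: union(5, 6) -> already same set; set of 5 now {3, 5, 6, 7, 9, 10}
Step 12: union(3, 9) -> already same set; set of 3 now {3, 5, 6, 7, 9, 10}
Step 13: union(1, 0) -> merged; set of 1 now {0, 1, 4}
Step 14: union(5, 0) -> merged; set of 5 now {0, 1, 3, 4, 5, 6, 7, 9, 10}
Step 15: union(7, 10) -> already same set; set of 7 now {0, 1, 3, 4, 5, 6, 7, 9, 10}
Step 16: union(3, 9) -> already same set; set of 3 now {0, 1, 3, 4, 5, 6, 7, 9, 10}
Step 17: union(0, 3) -> already same set; set of 0 now {0, 1, 3, 4, 5, 6, 7, 9, 10}
Step 18: union(5, 3) -> already same set; set of 5 now {0, 1, 3, 4, 5, 6, 7, 9, 10}
Step 19: union(2, 7) -> merged; set of 2 now {0, 1, 2, 3, 4, 5, 6, 7, 9, 10}
Step 20: union(9, 3) -> already same set; set of 9 now {0, 1, 2, 3, 4, 5, 6, 7, 9, 10}
Step 21: find(9) -> no change; set of 9 is {0, 1, 2, 3, 4, 5, 6, 7, 9, 10}
Step 22: union(7, 6) -> already same set; set of 7 now {0, 1, 2, 3, 4, 5, 6, 7, 9, 10}
Component of 3: {0, 1, 2, 3, 4, 5, 6, 7, 9, 10}

Answer: 0, 1, 2, 3, 4, 5, 6, 7, 9, 10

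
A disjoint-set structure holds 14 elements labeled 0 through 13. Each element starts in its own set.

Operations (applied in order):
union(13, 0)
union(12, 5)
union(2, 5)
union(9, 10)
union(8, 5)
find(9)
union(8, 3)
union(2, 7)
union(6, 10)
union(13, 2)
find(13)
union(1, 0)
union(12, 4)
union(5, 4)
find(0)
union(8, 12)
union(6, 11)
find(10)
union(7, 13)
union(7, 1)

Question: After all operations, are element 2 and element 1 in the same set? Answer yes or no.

Step 1: union(13, 0) -> merged; set of 13 now {0, 13}
Step 2: union(12, 5) -> merged; set of 12 now {5, 12}
Step 3: union(2, 5) -> merged; set of 2 now {2, 5, 12}
Step 4: union(9, 10) -> merged; set of 9 now {9, 10}
Step 5: union(8, 5) -> merged; set of 8 now {2, 5, 8, 12}
Step 6: find(9) -> no change; set of 9 is {9, 10}
Step 7: union(8, 3) -> merged; set of 8 now {2, 3, 5, 8, 12}
Step 8: union(2, 7) -> merged; set of 2 now {2, 3, 5, 7, 8, 12}
Step 9: union(6, 10) -> merged; set of 6 now {6, 9, 10}
Step 10: union(13, 2) -> merged; set of 13 now {0, 2, 3, 5, 7, 8, 12, 13}
Step 11: find(13) -> no change; set of 13 is {0, 2, 3, 5, 7, 8, 12, 13}
Step 12: union(1, 0) -> merged; set of 1 now {0, 1, 2, 3, 5, 7, 8, 12, 13}
Step 13: union(12, 4) -> merged; set of 12 now {0, 1, 2, 3, 4, 5, 7, 8, 12, 13}
Step 14: union(5, 4) -> already same set; set of 5 now {0, 1, 2, 3, 4, 5, 7, 8, 12, 13}
Step 15: find(0) -> no change; set of 0 is {0, 1, 2, 3, 4, 5, 7, 8, 12, 13}
Step 16: union(8, 12) -> already same set; set of 8 now {0, 1, 2, 3, 4, 5, 7, 8, 12, 13}
Step 17: union(6, 11) -> merged; set of 6 now {6, 9, 10, 11}
Step 18: find(10) -> no change; set of 10 is {6, 9, 10, 11}
Step 19: union(7, 13) -> already same set; set of 7 now {0, 1, 2, 3, 4, 5, 7, 8, 12, 13}
Step 20: union(7, 1) -> already same set; set of 7 now {0, 1, 2, 3, 4, 5, 7, 8, 12, 13}
Set of 2: {0, 1, 2, 3, 4, 5, 7, 8, 12, 13}; 1 is a member.

Answer: yes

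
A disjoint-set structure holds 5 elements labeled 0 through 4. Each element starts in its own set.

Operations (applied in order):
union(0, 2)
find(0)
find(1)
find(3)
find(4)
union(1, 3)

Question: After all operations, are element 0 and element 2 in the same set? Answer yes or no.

Answer: yes

Derivation:
Step 1: union(0, 2) -> merged; set of 0 now {0, 2}
Step 2: find(0) -> no change; set of 0 is {0, 2}
Step 3: find(1) -> no change; set of 1 is {1}
Step 4: find(3) -> no change; set of 3 is {3}
Step 5: find(4) -> no change; set of 4 is {4}
Step 6: union(1, 3) -> merged; set of 1 now {1, 3}
Set of 0: {0, 2}; 2 is a member.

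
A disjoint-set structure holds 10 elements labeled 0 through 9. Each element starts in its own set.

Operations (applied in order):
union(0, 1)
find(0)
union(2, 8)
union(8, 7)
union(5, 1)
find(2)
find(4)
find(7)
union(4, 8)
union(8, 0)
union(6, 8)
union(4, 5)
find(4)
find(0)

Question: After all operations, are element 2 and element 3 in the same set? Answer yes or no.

Step 1: union(0, 1) -> merged; set of 0 now {0, 1}
Step 2: find(0) -> no change; set of 0 is {0, 1}
Step 3: union(2, 8) -> merged; set of 2 now {2, 8}
Step 4: union(8, 7) -> merged; set of 8 now {2, 7, 8}
Step 5: union(5, 1) -> merged; set of 5 now {0, 1, 5}
Step 6: find(2) -> no change; set of 2 is {2, 7, 8}
Step 7: find(4) -> no change; set of 4 is {4}
Step 8: find(7) -> no change; set of 7 is {2, 7, 8}
Step 9: union(4, 8) -> merged; set of 4 now {2, 4, 7, 8}
Step 10: union(8, 0) -> merged; set of 8 now {0, 1, 2, 4, 5, 7, 8}
Step 11: union(6, 8) -> merged; set of 6 now {0, 1, 2, 4, 5, 6, 7, 8}
Step 12: union(4, 5) -> already same set; set of 4 now {0, 1, 2, 4, 5, 6, 7, 8}
Step 13: find(4) -> no change; set of 4 is {0, 1, 2, 4, 5, 6, 7, 8}
Step 14: find(0) -> no change; set of 0 is {0, 1, 2, 4, 5, 6, 7, 8}
Set of 2: {0, 1, 2, 4, 5, 6, 7, 8}; 3 is not a member.

Answer: no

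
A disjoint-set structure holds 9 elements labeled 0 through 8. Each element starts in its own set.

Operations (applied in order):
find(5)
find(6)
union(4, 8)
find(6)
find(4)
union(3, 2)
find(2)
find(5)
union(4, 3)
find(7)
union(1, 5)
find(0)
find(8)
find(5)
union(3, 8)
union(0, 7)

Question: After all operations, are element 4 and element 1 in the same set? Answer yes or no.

Answer: no

Derivation:
Step 1: find(5) -> no change; set of 5 is {5}
Step 2: find(6) -> no change; set of 6 is {6}
Step 3: union(4, 8) -> merged; set of 4 now {4, 8}
Step 4: find(6) -> no change; set of 6 is {6}
Step 5: find(4) -> no change; set of 4 is {4, 8}
Step 6: union(3, 2) -> merged; set of 3 now {2, 3}
Step 7: find(2) -> no change; set of 2 is {2, 3}
Step 8: find(5) -> no change; set of 5 is {5}
Step 9: union(4, 3) -> merged; set of 4 now {2, 3, 4, 8}
Step 10: find(7) -> no change; set of 7 is {7}
Step 11: union(1, 5) -> merged; set of 1 now {1, 5}
Step 12: find(0) -> no change; set of 0 is {0}
Step 13: find(8) -> no change; set of 8 is {2, 3, 4, 8}
Step 14: find(5) -> no change; set of 5 is {1, 5}
Step 15: union(3, 8) -> already same set; set of 3 now {2, 3, 4, 8}
Step 16: union(0, 7) -> merged; set of 0 now {0, 7}
Set of 4: {2, 3, 4, 8}; 1 is not a member.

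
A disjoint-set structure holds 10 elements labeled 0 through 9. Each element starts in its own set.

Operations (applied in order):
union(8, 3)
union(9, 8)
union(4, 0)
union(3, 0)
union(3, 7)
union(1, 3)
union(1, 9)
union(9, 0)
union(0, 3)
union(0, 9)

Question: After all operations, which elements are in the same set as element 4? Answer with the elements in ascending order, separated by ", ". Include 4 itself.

Step 1: union(8, 3) -> merged; set of 8 now {3, 8}
Step 2: union(9, 8) -> merged; set of 9 now {3, 8, 9}
Step 3: union(4, 0) -> merged; set of 4 now {0, 4}
Step 4: union(3, 0) -> merged; set of 3 now {0, 3, 4, 8, 9}
Step 5: union(3, 7) -> merged; set of 3 now {0, 3, 4, 7, 8, 9}
Step 6: union(1, 3) -> merged; set of 1 now {0, 1, 3, 4, 7, 8, 9}
Step 7: union(1, 9) -> already same set; set of 1 now {0, 1, 3, 4, 7, 8, 9}
Step 8: union(9, 0) -> already same set; set of 9 now {0, 1, 3, 4, 7, 8, 9}
Step 9: union(0, 3) -> already same set; set of 0 now {0, 1, 3, 4, 7, 8, 9}
Step 10: union(0, 9) -> already same set; set of 0 now {0, 1, 3, 4, 7, 8, 9}
Component of 4: {0, 1, 3, 4, 7, 8, 9}

Answer: 0, 1, 3, 4, 7, 8, 9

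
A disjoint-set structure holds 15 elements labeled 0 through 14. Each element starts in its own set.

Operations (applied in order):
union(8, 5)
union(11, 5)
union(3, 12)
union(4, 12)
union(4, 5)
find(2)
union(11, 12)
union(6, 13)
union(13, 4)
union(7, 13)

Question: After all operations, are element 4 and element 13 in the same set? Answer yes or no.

Step 1: union(8, 5) -> merged; set of 8 now {5, 8}
Step 2: union(11, 5) -> merged; set of 11 now {5, 8, 11}
Step 3: union(3, 12) -> merged; set of 3 now {3, 12}
Step 4: union(4, 12) -> merged; set of 4 now {3, 4, 12}
Step 5: union(4, 5) -> merged; set of 4 now {3, 4, 5, 8, 11, 12}
Step 6: find(2) -> no change; set of 2 is {2}
Step 7: union(11, 12) -> already same set; set of 11 now {3, 4, 5, 8, 11, 12}
Step 8: union(6, 13) -> merged; set of 6 now {6, 13}
Step 9: union(13, 4) -> merged; set of 13 now {3, 4, 5, 6, 8, 11, 12, 13}
Step 10: union(7, 13) -> merged; set of 7 now {3, 4, 5, 6, 7, 8, 11, 12, 13}
Set of 4: {3, 4, 5, 6, 7, 8, 11, 12, 13}; 13 is a member.

Answer: yes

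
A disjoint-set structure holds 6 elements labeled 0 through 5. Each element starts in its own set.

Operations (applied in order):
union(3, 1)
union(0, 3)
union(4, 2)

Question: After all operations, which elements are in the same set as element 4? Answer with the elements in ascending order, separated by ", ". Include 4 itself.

Step 1: union(3, 1) -> merged; set of 3 now {1, 3}
Step 2: union(0, 3) -> merged; set of 0 now {0, 1, 3}
Step 3: union(4, 2) -> merged; set of 4 now {2, 4}
Component of 4: {2, 4}

Answer: 2, 4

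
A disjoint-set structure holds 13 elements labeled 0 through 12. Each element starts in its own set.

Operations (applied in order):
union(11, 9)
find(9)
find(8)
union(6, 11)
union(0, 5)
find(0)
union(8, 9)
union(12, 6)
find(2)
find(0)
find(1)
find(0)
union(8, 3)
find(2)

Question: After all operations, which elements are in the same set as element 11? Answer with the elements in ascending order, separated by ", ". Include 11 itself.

Step 1: union(11, 9) -> merged; set of 11 now {9, 11}
Step 2: find(9) -> no change; set of 9 is {9, 11}
Step 3: find(8) -> no change; set of 8 is {8}
Step 4: union(6, 11) -> merged; set of 6 now {6, 9, 11}
Step 5: union(0, 5) -> merged; set of 0 now {0, 5}
Step 6: find(0) -> no change; set of 0 is {0, 5}
Step 7: union(8, 9) -> merged; set of 8 now {6, 8, 9, 11}
Step 8: union(12, 6) -> merged; set of 12 now {6, 8, 9, 11, 12}
Step 9: find(2) -> no change; set of 2 is {2}
Step 10: find(0) -> no change; set of 0 is {0, 5}
Step 11: find(1) -> no change; set of 1 is {1}
Step 12: find(0) -> no change; set of 0 is {0, 5}
Step 13: union(8, 3) -> merged; set of 8 now {3, 6, 8, 9, 11, 12}
Step 14: find(2) -> no change; set of 2 is {2}
Component of 11: {3, 6, 8, 9, 11, 12}

Answer: 3, 6, 8, 9, 11, 12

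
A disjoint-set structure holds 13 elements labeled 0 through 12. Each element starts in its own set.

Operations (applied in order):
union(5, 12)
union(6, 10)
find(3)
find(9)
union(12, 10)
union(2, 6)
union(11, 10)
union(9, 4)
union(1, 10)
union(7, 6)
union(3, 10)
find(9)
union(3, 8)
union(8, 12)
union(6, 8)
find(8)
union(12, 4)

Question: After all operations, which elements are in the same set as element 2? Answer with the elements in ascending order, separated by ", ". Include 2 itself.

Step 1: union(5, 12) -> merged; set of 5 now {5, 12}
Step 2: union(6, 10) -> merged; set of 6 now {6, 10}
Step 3: find(3) -> no change; set of 3 is {3}
Step 4: find(9) -> no change; set of 9 is {9}
Step 5: union(12, 10) -> merged; set of 12 now {5, 6, 10, 12}
Step 6: union(2, 6) -> merged; set of 2 now {2, 5, 6, 10, 12}
Step 7: union(11, 10) -> merged; set of 11 now {2, 5, 6, 10, 11, 12}
Step 8: union(9, 4) -> merged; set of 9 now {4, 9}
Step 9: union(1, 10) -> merged; set of 1 now {1, 2, 5, 6, 10, 11, 12}
Step 10: union(7, 6) -> merged; set of 7 now {1, 2, 5, 6, 7, 10, 11, 12}
Step 11: union(3, 10) -> merged; set of 3 now {1, 2, 3, 5, 6, 7, 10, 11, 12}
Step 12: find(9) -> no change; set of 9 is {4, 9}
Step 13: union(3, 8) -> merged; set of 3 now {1, 2, 3, 5, 6, 7, 8, 10, 11, 12}
Step 14: union(8, 12) -> already same set; set of 8 now {1, 2, 3, 5, 6, 7, 8, 10, 11, 12}
Step 15: union(6, 8) -> already same set; set of 6 now {1, 2, 3, 5, 6, 7, 8, 10, 11, 12}
Step 16: find(8) -> no change; set of 8 is {1, 2, 3, 5, 6, 7, 8, 10, 11, 12}
Step 17: union(12, 4) -> merged; set of 12 now {1, 2, 3, 4, 5, 6, 7, 8, 9, 10, 11, 12}
Component of 2: {1, 2, 3, 4, 5, 6, 7, 8, 9, 10, 11, 12}

Answer: 1, 2, 3, 4, 5, 6, 7, 8, 9, 10, 11, 12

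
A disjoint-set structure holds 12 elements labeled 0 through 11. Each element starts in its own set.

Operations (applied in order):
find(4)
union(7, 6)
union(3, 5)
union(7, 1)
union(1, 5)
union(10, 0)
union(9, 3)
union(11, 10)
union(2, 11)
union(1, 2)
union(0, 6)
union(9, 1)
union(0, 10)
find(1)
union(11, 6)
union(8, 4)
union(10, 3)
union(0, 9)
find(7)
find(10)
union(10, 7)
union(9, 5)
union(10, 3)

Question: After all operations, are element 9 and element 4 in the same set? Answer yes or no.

Step 1: find(4) -> no change; set of 4 is {4}
Step 2: union(7, 6) -> merged; set of 7 now {6, 7}
Step 3: union(3, 5) -> merged; set of 3 now {3, 5}
Step 4: union(7, 1) -> merged; set of 7 now {1, 6, 7}
Step 5: union(1, 5) -> merged; set of 1 now {1, 3, 5, 6, 7}
Step 6: union(10, 0) -> merged; set of 10 now {0, 10}
Step 7: union(9, 3) -> merged; set of 9 now {1, 3, 5, 6, 7, 9}
Step 8: union(11, 10) -> merged; set of 11 now {0, 10, 11}
Step 9: union(2, 11) -> merged; set of 2 now {0, 2, 10, 11}
Step 10: union(1, 2) -> merged; set of 1 now {0, 1, 2, 3, 5, 6, 7, 9, 10, 11}
Step 11: union(0, 6) -> already same set; set of 0 now {0, 1, 2, 3, 5, 6, 7, 9, 10, 11}
Step 12: union(9, 1) -> already same set; set of 9 now {0, 1, 2, 3, 5, 6, 7, 9, 10, 11}
Step 13: union(0, 10) -> already same set; set of 0 now {0, 1, 2, 3, 5, 6, 7, 9, 10, 11}
Step 14: find(1) -> no change; set of 1 is {0, 1, 2, 3, 5, 6, 7, 9, 10, 11}
Step 15: union(11, 6) -> already same set; set of 11 now {0, 1, 2, 3, 5, 6, 7, 9, 10, 11}
Step 16: union(8, 4) -> merged; set of 8 now {4, 8}
Step 17: union(10, 3) -> already same set; set of 10 now {0, 1, 2, 3, 5, 6, 7, 9, 10, 11}
Step 18: union(0, 9) -> already same set; set of 0 now {0, 1, 2, 3, 5, 6, 7, 9, 10, 11}
Step 19: find(7) -> no change; set of 7 is {0, 1, 2, 3, 5, 6, 7, 9, 10, 11}
Step 20: find(10) -> no change; set of 10 is {0, 1, 2, 3, 5, 6, 7, 9, 10, 11}
Step 21: union(10, 7) -> already same set; set of 10 now {0, 1, 2, 3, 5, 6, 7, 9, 10, 11}
Step 22: union(9, 5) -> already same set; set of 9 now {0, 1, 2, 3, 5, 6, 7, 9, 10, 11}
Step 23: union(10, 3) -> already same set; set of 10 now {0, 1, 2, 3, 5, 6, 7, 9, 10, 11}
Set of 9: {0, 1, 2, 3, 5, 6, 7, 9, 10, 11}; 4 is not a member.

Answer: no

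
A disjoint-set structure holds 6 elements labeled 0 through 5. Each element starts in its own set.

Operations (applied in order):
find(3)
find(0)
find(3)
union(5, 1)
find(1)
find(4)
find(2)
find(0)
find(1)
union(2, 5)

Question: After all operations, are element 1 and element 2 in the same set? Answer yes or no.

Answer: yes

Derivation:
Step 1: find(3) -> no change; set of 3 is {3}
Step 2: find(0) -> no change; set of 0 is {0}
Step 3: find(3) -> no change; set of 3 is {3}
Step 4: union(5, 1) -> merged; set of 5 now {1, 5}
Step 5: find(1) -> no change; set of 1 is {1, 5}
Step 6: find(4) -> no change; set of 4 is {4}
Step 7: find(2) -> no change; set of 2 is {2}
Step 8: find(0) -> no change; set of 0 is {0}
Step 9: find(1) -> no change; set of 1 is {1, 5}
Step 10: union(2, 5) -> merged; set of 2 now {1, 2, 5}
Set of 1: {1, 2, 5}; 2 is a member.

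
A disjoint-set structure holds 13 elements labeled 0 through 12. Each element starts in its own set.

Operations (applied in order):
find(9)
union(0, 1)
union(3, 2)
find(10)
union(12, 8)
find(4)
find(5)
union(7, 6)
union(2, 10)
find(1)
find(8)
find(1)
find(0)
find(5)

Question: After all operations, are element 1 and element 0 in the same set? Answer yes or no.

Step 1: find(9) -> no change; set of 9 is {9}
Step 2: union(0, 1) -> merged; set of 0 now {0, 1}
Step 3: union(3, 2) -> merged; set of 3 now {2, 3}
Step 4: find(10) -> no change; set of 10 is {10}
Step 5: union(12, 8) -> merged; set of 12 now {8, 12}
Step 6: find(4) -> no change; set of 4 is {4}
Step 7: find(5) -> no change; set of 5 is {5}
Step 8: union(7, 6) -> merged; set of 7 now {6, 7}
Step 9: union(2, 10) -> merged; set of 2 now {2, 3, 10}
Step 10: find(1) -> no change; set of 1 is {0, 1}
Step 11: find(8) -> no change; set of 8 is {8, 12}
Step 12: find(1) -> no change; set of 1 is {0, 1}
Step 13: find(0) -> no change; set of 0 is {0, 1}
Step 14: find(5) -> no change; set of 5 is {5}
Set of 1: {0, 1}; 0 is a member.

Answer: yes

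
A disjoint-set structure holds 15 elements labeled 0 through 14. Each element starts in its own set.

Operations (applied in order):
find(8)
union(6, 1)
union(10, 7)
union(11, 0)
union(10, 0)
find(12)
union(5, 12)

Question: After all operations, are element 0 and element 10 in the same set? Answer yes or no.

Step 1: find(8) -> no change; set of 8 is {8}
Step 2: union(6, 1) -> merged; set of 6 now {1, 6}
Step 3: union(10, 7) -> merged; set of 10 now {7, 10}
Step 4: union(11, 0) -> merged; set of 11 now {0, 11}
Step 5: union(10, 0) -> merged; set of 10 now {0, 7, 10, 11}
Step 6: find(12) -> no change; set of 12 is {12}
Step 7: union(5, 12) -> merged; set of 5 now {5, 12}
Set of 0: {0, 7, 10, 11}; 10 is a member.

Answer: yes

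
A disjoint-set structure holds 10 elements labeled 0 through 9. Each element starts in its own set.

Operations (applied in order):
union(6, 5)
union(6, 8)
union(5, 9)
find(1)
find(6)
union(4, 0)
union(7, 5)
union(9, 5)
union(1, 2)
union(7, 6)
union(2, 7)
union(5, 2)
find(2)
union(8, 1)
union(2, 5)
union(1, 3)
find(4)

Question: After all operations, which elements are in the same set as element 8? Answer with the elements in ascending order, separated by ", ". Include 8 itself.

Step 1: union(6, 5) -> merged; set of 6 now {5, 6}
Step 2: union(6, 8) -> merged; set of 6 now {5, 6, 8}
Step 3: union(5, 9) -> merged; set of 5 now {5, 6, 8, 9}
Step 4: find(1) -> no change; set of 1 is {1}
Step 5: find(6) -> no change; set of 6 is {5, 6, 8, 9}
Step 6: union(4, 0) -> merged; set of 4 now {0, 4}
Step 7: union(7, 5) -> merged; set of 7 now {5, 6, 7, 8, 9}
Step 8: union(9, 5) -> already same set; set of 9 now {5, 6, 7, 8, 9}
Step 9: union(1, 2) -> merged; set of 1 now {1, 2}
Step 10: union(7, 6) -> already same set; set of 7 now {5, 6, 7, 8, 9}
Step 11: union(2, 7) -> merged; set of 2 now {1, 2, 5, 6, 7, 8, 9}
Step 12: union(5, 2) -> already same set; set of 5 now {1, 2, 5, 6, 7, 8, 9}
Step 13: find(2) -> no change; set of 2 is {1, 2, 5, 6, 7, 8, 9}
Step 14: union(8, 1) -> already same set; set of 8 now {1, 2, 5, 6, 7, 8, 9}
Step 15: union(2, 5) -> already same set; set of 2 now {1, 2, 5, 6, 7, 8, 9}
Step 16: union(1, 3) -> merged; set of 1 now {1, 2, 3, 5, 6, 7, 8, 9}
Step 17: find(4) -> no change; set of 4 is {0, 4}
Component of 8: {1, 2, 3, 5, 6, 7, 8, 9}

Answer: 1, 2, 3, 5, 6, 7, 8, 9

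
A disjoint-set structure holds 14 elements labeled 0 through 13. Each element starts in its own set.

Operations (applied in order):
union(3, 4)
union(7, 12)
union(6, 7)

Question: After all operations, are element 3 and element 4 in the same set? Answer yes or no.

Answer: yes

Derivation:
Step 1: union(3, 4) -> merged; set of 3 now {3, 4}
Step 2: union(7, 12) -> merged; set of 7 now {7, 12}
Step 3: union(6, 7) -> merged; set of 6 now {6, 7, 12}
Set of 3: {3, 4}; 4 is a member.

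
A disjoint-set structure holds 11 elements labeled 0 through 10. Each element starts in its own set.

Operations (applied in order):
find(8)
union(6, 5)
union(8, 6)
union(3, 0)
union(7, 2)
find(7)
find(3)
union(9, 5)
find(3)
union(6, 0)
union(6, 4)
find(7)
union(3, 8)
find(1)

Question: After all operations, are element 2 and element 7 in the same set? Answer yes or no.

Step 1: find(8) -> no change; set of 8 is {8}
Step 2: union(6, 5) -> merged; set of 6 now {5, 6}
Step 3: union(8, 6) -> merged; set of 8 now {5, 6, 8}
Step 4: union(3, 0) -> merged; set of 3 now {0, 3}
Step 5: union(7, 2) -> merged; set of 7 now {2, 7}
Step 6: find(7) -> no change; set of 7 is {2, 7}
Step 7: find(3) -> no change; set of 3 is {0, 3}
Step 8: union(9, 5) -> merged; set of 9 now {5, 6, 8, 9}
Step 9: find(3) -> no change; set of 3 is {0, 3}
Step 10: union(6, 0) -> merged; set of 6 now {0, 3, 5, 6, 8, 9}
Step 11: union(6, 4) -> merged; set of 6 now {0, 3, 4, 5, 6, 8, 9}
Step 12: find(7) -> no change; set of 7 is {2, 7}
Step 13: union(3, 8) -> already same set; set of 3 now {0, 3, 4, 5, 6, 8, 9}
Step 14: find(1) -> no change; set of 1 is {1}
Set of 2: {2, 7}; 7 is a member.

Answer: yes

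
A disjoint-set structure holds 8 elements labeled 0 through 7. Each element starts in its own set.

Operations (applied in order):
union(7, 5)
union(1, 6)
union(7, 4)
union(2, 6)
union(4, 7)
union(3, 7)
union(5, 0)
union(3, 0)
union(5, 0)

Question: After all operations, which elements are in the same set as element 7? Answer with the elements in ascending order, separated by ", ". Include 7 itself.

Answer: 0, 3, 4, 5, 7

Derivation:
Step 1: union(7, 5) -> merged; set of 7 now {5, 7}
Step 2: union(1, 6) -> merged; set of 1 now {1, 6}
Step 3: union(7, 4) -> merged; set of 7 now {4, 5, 7}
Step 4: union(2, 6) -> merged; set of 2 now {1, 2, 6}
Step 5: union(4, 7) -> already same set; set of 4 now {4, 5, 7}
Step 6: union(3, 7) -> merged; set of 3 now {3, 4, 5, 7}
Step 7: union(5, 0) -> merged; set of 5 now {0, 3, 4, 5, 7}
Step 8: union(3, 0) -> already same set; set of 3 now {0, 3, 4, 5, 7}
Step 9: union(5, 0) -> already same set; set of 5 now {0, 3, 4, 5, 7}
Component of 7: {0, 3, 4, 5, 7}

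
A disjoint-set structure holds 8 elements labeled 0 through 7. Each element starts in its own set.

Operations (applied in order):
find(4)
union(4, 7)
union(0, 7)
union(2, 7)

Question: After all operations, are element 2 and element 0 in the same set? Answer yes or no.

Step 1: find(4) -> no change; set of 4 is {4}
Step 2: union(4, 7) -> merged; set of 4 now {4, 7}
Step 3: union(0, 7) -> merged; set of 0 now {0, 4, 7}
Step 4: union(2, 7) -> merged; set of 2 now {0, 2, 4, 7}
Set of 2: {0, 2, 4, 7}; 0 is a member.

Answer: yes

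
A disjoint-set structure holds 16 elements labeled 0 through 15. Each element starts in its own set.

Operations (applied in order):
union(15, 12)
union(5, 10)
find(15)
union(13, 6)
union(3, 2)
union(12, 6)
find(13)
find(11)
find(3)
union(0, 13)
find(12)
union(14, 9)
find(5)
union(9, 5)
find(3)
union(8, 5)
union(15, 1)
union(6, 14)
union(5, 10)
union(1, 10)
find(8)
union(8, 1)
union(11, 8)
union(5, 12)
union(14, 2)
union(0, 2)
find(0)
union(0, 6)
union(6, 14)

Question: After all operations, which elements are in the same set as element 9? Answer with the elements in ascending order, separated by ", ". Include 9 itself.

Step 1: union(15, 12) -> merged; set of 15 now {12, 15}
Step 2: union(5, 10) -> merged; set of 5 now {5, 10}
Step 3: find(15) -> no change; set of 15 is {12, 15}
Step 4: union(13, 6) -> merged; set of 13 now {6, 13}
Step 5: union(3, 2) -> merged; set of 3 now {2, 3}
Step 6: union(12, 6) -> merged; set of 12 now {6, 12, 13, 15}
Step 7: find(13) -> no change; set of 13 is {6, 12, 13, 15}
Step 8: find(11) -> no change; set of 11 is {11}
Step 9: find(3) -> no change; set of 3 is {2, 3}
Step 10: union(0, 13) -> merged; set of 0 now {0, 6, 12, 13, 15}
Step 11: find(12) -> no change; set of 12 is {0, 6, 12, 13, 15}
Step 12: union(14, 9) -> merged; set of 14 now {9, 14}
Step 13: find(5) -> no change; set of 5 is {5, 10}
Step 14: union(9, 5) -> merged; set of 9 now {5, 9, 10, 14}
Step 15: find(3) -> no change; set of 3 is {2, 3}
Step 16: union(8, 5) -> merged; set of 8 now {5, 8, 9, 10, 14}
Step 17: union(15, 1) -> merged; set of 15 now {0, 1, 6, 12, 13, 15}
Step 18: union(6, 14) -> merged; set of 6 now {0, 1, 5, 6, 8, 9, 10, 12, 13, 14, 15}
Step 19: union(5, 10) -> already same set; set of 5 now {0, 1, 5, 6, 8, 9, 10, 12, 13, 14, 15}
Step 20: union(1, 10) -> already same set; set of 1 now {0, 1, 5, 6, 8, 9, 10, 12, 13, 14, 15}
Step 21: find(8) -> no change; set of 8 is {0, 1, 5, 6, 8, 9, 10, 12, 13, 14, 15}
Step 22: union(8, 1) -> already same set; set of 8 now {0, 1, 5, 6, 8, 9, 10, 12, 13, 14, 15}
Step 23: union(11, 8) -> merged; set of 11 now {0, 1, 5, 6, 8, 9, 10, 11, 12, 13, 14, 15}
Step 24: union(5, 12) -> already same set; set of 5 now {0, 1, 5, 6, 8, 9, 10, 11, 12, 13, 14, 15}
Step 25: union(14, 2) -> merged; set of 14 now {0, 1, 2, 3, 5, 6, 8, 9, 10, 11, 12, 13, 14, 15}
Step 26: union(0, 2) -> already same set; set of 0 now {0, 1, 2, 3, 5, 6, 8, 9, 10, 11, 12, 13, 14, 15}
Step 27: find(0) -> no change; set of 0 is {0, 1, 2, 3, 5, 6, 8, 9, 10, 11, 12, 13, 14, 15}
Step 28: union(0, 6) -> already same set; set of 0 now {0, 1, 2, 3, 5, 6, 8, 9, 10, 11, 12, 13, 14, 15}
Step 29: union(6, 14) -> already same set; set of 6 now {0, 1, 2, 3, 5, 6, 8, 9, 10, 11, 12, 13, 14, 15}
Component of 9: {0, 1, 2, 3, 5, 6, 8, 9, 10, 11, 12, 13, 14, 15}

Answer: 0, 1, 2, 3, 5, 6, 8, 9, 10, 11, 12, 13, 14, 15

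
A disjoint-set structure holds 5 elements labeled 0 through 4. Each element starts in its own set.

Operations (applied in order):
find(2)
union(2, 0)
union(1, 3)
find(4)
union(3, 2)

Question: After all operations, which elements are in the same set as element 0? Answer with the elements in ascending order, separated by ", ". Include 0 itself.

Answer: 0, 1, 2, 3

Derivation:
Step 1: find(2) -> no change; set of 2 is {2}
Step 2: union(2, 0) -> merged; set of 2 now {0, 2}
Step 3: union(1, 3) -> merged; set of 1 now {1, 3}
Step 4: find(4) -> no change; set of 4 is {4}
Step 5: union(3, 2) -> merged; set of 3 now {0, 1, 2, 3}
Component of 0: {0, 1, 2, 3}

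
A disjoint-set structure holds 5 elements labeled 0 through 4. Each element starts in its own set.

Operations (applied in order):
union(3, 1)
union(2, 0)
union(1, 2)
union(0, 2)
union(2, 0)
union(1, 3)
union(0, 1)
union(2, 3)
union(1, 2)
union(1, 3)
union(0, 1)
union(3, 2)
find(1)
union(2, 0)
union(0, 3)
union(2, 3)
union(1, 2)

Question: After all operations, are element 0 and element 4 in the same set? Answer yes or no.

Step 1: union(3, 1) -> merged; set of 3 now {1, 3}
Step 2: union(2, 0) -> merged; set of 2 now {0, 2}
Step 3: union(1, 2) -> merged; set of 1 now {0, 1, 2, 3}
Step 4: union(0, 2) -> already same set; set of 0 now {0, 1, 2, 3}
Step 5: union(2, 0) -> already same set; set of 2 now {0, 1, 2, 3}
Step 6: union(1, 3) -> already same set; set of 1 now {0, 1, 2, 3}
Step 7: union(0, 1) -> already same set; set of 0 now {0, 1, 2, 3}
Step 8: union(2, 3) -> already same set; set of 2 now {0, 1, 2, 3}
Step 9: union(1, 2) -> already same set; set of 1 now {0, 1, 2, 3}
Step 10: union(1, 3) -> already same set; set of 1 now {0, 1, 2, 3}
Step 11: union(0, 1) -> already same set; set of 0 now {0, 1, 2, 3}
Step 12: union(3, 2) -> already same set; set of 3 now {0, 1, 2, 3}
Step 13: find(1) -> no change; set of 1 is {0, 1, 2, 3}
Step 14: union(2, 0) -> already same set; set of 2 now {0, 1, 2, 3}
Step 15: union(0, 3) -> already same set; set of 0 now {0, 1, 2, 3}
Step 16: union(2, 3) -> already same set; set of 2 now {0, 1, 2, 3}
Step 17: union(1, 2) -> already same set; set of 1 now {0, 1, 2, 3}
Set of 0: {0, 1, 2, 3}; 4 is not a member.

Answer: no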